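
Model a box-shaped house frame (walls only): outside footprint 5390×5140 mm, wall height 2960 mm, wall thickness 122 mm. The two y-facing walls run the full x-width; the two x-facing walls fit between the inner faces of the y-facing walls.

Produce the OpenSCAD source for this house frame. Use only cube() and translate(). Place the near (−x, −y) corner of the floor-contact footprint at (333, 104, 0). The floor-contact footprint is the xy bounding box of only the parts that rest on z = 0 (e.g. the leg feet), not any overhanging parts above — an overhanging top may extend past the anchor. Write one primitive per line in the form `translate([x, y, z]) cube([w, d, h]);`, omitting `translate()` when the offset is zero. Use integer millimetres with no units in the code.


translate([333, 104, 0]) cube([5390, 122, 2960]);
translate([333, 5122, 0]) cube([5390, 122, 2960]);
translate([333, 226, 0]) cube([122, 4896, 2960]);
translate([5601, 226, 0]) cube([122, 4896, 2960]);


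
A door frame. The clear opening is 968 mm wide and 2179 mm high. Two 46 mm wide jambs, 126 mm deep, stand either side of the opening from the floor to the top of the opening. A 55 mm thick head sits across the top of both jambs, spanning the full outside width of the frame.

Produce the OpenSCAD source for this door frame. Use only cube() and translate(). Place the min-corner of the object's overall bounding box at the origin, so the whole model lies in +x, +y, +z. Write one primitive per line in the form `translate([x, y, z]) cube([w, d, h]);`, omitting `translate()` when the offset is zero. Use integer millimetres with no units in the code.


cube([46, 126, 2179]);
translate([1014, 0, 0]) cube([46, 126, 2179]);
translate([0, 0, 2179]) cube([1060, 126, 55]);


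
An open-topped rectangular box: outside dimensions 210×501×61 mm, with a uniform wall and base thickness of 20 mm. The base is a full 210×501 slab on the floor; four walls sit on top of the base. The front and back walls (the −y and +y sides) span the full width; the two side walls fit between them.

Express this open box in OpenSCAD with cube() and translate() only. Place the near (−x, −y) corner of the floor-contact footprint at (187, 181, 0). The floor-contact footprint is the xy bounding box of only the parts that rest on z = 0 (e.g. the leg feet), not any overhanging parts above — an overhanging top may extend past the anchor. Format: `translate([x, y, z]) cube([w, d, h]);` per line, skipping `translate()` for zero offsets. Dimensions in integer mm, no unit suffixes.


translate([187, 181, 0]) cube([210, 501, 20]);
translate([187, 181, 20]) cube([210, 20, 41]);
translate([187, 662, 20]) cube([210, 20, 41]);
translate([187, 201, 20]) cube([20, 461, 41]);
translate([377, 201, 20]) cube([20, 461, 41]);


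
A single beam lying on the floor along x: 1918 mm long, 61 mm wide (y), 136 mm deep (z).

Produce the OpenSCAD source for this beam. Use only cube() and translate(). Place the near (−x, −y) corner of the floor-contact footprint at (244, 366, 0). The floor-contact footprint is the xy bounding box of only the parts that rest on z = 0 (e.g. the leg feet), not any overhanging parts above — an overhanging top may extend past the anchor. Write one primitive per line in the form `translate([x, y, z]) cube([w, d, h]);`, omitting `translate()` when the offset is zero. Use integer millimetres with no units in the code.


translate([244, 366, 0]) cube([1918, 61, 136]);


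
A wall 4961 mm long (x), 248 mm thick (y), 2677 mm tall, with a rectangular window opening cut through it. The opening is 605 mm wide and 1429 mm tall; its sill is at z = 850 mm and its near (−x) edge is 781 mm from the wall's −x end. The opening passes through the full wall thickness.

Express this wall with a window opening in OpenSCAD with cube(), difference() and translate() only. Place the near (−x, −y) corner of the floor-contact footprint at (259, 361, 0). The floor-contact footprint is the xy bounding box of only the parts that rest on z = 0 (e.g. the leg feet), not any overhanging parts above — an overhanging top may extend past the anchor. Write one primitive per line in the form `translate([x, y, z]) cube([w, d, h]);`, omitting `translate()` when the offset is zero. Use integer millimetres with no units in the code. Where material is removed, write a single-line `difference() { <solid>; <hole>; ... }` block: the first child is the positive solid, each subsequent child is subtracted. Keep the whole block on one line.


difference() { translate([259, 361, 0]) cube([4961, 248, 2677]); translate([1040, 361, 850]) cube([605, 248, 1429]); }


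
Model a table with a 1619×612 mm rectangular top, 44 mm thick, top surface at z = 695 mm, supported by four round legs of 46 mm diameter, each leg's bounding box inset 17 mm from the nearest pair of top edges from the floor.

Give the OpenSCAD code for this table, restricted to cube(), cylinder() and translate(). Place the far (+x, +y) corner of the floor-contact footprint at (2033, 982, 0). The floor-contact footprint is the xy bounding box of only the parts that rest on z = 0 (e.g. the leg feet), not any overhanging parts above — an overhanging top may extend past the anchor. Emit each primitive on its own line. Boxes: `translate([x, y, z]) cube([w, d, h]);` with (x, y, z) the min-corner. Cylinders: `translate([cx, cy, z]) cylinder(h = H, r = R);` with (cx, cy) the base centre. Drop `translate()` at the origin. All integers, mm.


translate([431, 387, 651]) cube([1619, 612, 44]);
translate([471, 427, 0]) cylinder(h = 651, r = 23);
translate([2010, 427, 0]) cylinder(h = 651, r = 23);
translate([471, 959, 0]) cylinder(h = 651, r = 23);
translate([2010, 959, 0]) cylinder(h = 651, r = 23);


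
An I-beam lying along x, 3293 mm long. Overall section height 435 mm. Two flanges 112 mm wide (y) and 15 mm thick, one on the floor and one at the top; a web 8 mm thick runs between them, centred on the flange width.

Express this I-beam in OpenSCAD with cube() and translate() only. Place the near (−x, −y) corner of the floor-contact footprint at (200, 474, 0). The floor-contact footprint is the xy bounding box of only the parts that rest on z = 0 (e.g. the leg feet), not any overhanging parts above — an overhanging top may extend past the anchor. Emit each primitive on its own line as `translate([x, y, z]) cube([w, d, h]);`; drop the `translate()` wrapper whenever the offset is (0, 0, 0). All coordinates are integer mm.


translate([200, 474, 0]) cube([3293, 112, 15]);
translate([200, 526, 15]) cube([3293, 8, 405]);
translate([200, 474, 420]) cube([3293, 112, 15]);


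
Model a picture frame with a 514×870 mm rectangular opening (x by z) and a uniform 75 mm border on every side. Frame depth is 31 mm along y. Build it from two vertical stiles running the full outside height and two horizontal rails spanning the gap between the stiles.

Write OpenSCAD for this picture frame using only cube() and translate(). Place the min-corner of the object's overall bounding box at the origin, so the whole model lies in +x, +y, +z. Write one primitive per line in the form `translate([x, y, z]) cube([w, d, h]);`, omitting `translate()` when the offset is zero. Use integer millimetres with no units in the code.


cube([75, 31, 1020]);
translate([589, 0, 0]) cube([75, 31, 1020]);
translate([75, 0, 0]) cube([514, 31, 75]);
translate([75, 0, 945]) cube([514, 31, 75]);


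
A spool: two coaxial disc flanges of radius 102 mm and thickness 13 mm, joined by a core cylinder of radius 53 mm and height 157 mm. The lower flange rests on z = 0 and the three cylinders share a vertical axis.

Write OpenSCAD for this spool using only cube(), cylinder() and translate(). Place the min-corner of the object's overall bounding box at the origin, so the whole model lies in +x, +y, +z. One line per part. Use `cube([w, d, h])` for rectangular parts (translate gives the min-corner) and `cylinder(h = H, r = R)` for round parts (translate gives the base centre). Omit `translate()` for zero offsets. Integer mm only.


translate([102, 102, 0]) cylinder(h = 13, r = 102);
translate([102, 102, 13]) cylinder(h = 157, r = 53);
translate([102, 102, 170]) cylinder(h = 13, r = 102);


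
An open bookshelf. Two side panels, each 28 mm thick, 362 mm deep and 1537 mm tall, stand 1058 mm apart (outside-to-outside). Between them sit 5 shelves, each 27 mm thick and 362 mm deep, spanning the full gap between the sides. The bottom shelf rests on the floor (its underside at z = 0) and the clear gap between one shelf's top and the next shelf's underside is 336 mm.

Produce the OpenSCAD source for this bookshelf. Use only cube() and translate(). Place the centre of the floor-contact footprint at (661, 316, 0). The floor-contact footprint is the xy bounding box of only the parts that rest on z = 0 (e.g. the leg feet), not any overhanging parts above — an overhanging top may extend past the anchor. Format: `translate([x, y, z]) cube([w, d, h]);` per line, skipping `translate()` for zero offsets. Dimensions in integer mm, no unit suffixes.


translate([132, 135, 0]) cube([28, 362, 1537]);
translate([1162, 135, 0]) cube([28, 362, 1537]);
translate([160, 135, 0]) cube([1002, 362, 27]);
translate([160, 135, 363]) cube([1002, 362, 27]);
translate([160, 135, 726]) cube([1002, 362, 27]);
translate([160, 135, 1089]) cube([1002, 362, 27]);
translate([160, 135, 1452]) cube([1002, 362, 27]);


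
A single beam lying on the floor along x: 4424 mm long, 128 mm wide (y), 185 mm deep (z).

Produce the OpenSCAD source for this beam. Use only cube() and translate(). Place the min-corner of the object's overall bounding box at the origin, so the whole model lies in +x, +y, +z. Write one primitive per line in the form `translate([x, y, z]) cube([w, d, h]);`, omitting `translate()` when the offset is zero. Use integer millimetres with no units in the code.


cube([4424, 128, 185]);


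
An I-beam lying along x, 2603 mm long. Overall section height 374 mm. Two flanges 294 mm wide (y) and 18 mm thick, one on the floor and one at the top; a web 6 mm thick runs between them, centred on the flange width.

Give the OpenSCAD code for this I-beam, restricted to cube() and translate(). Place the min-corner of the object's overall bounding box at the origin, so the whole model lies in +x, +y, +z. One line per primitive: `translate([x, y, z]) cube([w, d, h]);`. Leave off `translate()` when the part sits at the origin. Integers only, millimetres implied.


cube([2603, 294, 18]);
translate([0, 144, 18]) cube([2603, 6, 338]);
translate([0, 0, 356]) cube([2603, 294, 18]);


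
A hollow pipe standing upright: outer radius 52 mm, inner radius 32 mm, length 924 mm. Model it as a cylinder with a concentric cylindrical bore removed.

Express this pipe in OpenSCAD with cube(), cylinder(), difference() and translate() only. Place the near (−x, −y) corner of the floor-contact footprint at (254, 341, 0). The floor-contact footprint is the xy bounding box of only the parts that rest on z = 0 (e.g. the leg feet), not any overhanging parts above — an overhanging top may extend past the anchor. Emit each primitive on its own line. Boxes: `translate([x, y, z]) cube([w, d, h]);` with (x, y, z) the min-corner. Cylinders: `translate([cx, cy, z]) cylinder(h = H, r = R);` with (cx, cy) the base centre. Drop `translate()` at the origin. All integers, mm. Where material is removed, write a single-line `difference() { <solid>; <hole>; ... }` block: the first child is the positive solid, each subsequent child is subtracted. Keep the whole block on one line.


difference() { translate([306, 393, 0]) cylinder(h = 924, r = 52); translate([306, 393, 0]) cylinder(h = 924, r = 32); }


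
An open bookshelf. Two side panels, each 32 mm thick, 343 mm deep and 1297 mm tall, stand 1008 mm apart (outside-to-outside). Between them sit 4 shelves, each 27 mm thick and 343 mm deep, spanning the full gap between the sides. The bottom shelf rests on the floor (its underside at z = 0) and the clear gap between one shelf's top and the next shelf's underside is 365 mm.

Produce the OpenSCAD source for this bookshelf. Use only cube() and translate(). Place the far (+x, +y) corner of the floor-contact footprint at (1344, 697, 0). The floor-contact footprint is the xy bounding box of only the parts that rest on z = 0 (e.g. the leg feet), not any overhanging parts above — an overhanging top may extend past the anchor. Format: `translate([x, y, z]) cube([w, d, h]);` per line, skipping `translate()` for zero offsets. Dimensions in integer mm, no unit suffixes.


translate([336, 354, 0]) cube([32, 343, 1297]);
translate([1312, 354, 0]) cube([32, 343, 1297]);
translate([368, 354, 0]) cube([944, 343, 27]);
translate([368, 354, 392]) cube([944, 343, 27]);
translate([368, 354, 784]) cube([944, 343, 27]);
translate([368, 354, 1176]) cube([944, 343, 27]);


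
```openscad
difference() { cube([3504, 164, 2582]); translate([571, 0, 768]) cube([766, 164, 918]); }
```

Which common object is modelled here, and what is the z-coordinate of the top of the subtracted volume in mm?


A wall with a window opening. The window head height is 1686 mm.

A wall with a rectangular opening subtracted — a window. Sill at z = 768, opening 918 mm tall, so the head is at 768 + 918 = 1686 mm.


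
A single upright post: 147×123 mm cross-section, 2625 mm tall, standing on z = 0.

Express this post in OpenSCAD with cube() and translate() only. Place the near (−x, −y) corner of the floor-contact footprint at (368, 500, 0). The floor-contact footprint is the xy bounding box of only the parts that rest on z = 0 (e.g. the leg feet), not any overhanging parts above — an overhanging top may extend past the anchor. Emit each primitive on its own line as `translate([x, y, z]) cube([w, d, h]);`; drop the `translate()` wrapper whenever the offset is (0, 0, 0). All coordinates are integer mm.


translate([368, 500, 0]) cube([147, 123, 2625]);


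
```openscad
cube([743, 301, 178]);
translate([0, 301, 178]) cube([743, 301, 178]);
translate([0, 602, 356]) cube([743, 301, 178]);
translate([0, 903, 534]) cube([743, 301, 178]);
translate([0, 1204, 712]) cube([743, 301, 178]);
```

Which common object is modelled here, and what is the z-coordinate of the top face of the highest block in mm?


A staircase. The total rise is 890 mm.

5 identical blocks, each offset up and back from the previous — a staircase. Each step is 178 mm tall and there are 5 of them, so the total rise is 5 × 178 = 890 mm.


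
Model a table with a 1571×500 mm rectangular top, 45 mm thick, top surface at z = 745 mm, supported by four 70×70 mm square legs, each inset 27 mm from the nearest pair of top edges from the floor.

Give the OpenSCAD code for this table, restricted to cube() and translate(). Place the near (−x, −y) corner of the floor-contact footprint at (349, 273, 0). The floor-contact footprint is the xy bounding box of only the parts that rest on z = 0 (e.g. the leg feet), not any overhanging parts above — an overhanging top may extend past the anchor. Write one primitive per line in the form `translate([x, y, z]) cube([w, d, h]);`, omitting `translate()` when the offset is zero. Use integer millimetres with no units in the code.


translate([322, 246, 700]) cube([1571, 500, 45]);
translate([349, 273, 0]) cube([70, 70, 700]);
translate([1796, 273, 0]) cube([70, 70, 700]);
translate([349, 649, 0]) cube([70, 70, 700]);
translate([1796, 649, 0]) cube([70, 70, 700]);


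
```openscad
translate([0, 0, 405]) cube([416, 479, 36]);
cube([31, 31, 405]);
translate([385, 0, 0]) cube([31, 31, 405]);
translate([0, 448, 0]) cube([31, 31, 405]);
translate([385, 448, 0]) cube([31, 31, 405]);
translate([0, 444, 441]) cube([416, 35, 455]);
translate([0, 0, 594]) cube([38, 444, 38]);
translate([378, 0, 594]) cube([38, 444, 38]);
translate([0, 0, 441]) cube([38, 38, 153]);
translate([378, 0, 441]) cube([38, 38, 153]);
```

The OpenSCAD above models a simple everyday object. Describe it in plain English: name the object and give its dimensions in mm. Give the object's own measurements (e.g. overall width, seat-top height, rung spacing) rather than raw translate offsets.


A chair. The seat is a 416×479×36 mm slab with its top at z = 441 mm, on four 31×31 mm corner legs (flush with the seat edges, standing on z = 0). A flat backrest 35 mm thick, 455 mm tall, spans the full seat width and rises from the seat top along its +y edge, rear face flush with the rear of the seat. Two armrests of 38×38 mm section run along each side from the seat's front edge to the front of the backrest, top faces 191 mm above the seat top and outer faces flush with the seat's x-edges; a 38×38 mm post under the front of each armrest stands on the seat at the front corner.


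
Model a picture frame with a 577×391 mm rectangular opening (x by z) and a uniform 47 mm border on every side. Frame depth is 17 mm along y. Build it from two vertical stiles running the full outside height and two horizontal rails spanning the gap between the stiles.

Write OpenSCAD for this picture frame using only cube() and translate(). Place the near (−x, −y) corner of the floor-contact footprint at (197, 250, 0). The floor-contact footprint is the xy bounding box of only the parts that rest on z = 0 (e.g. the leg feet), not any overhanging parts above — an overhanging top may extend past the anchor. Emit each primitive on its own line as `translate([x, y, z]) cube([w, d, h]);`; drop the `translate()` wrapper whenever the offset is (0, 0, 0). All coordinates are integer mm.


translate([197, 250, 0]) cube([47, 17, 485]);
translate([821, 250, 0]) cube([47, 17, 485]);
translate([244, 250, 0]) cube([577, 17, 47]);
translate([244, 250, 438]) cube([577, 17, 47]);


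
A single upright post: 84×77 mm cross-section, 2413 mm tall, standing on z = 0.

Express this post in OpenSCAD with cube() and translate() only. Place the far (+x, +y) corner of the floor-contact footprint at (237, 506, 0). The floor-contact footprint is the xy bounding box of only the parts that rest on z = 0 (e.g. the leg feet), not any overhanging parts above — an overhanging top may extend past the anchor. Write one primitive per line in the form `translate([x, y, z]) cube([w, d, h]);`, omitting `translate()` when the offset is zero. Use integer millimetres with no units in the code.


translate([153, 429, 0]) cube([84, 77, 2413]);


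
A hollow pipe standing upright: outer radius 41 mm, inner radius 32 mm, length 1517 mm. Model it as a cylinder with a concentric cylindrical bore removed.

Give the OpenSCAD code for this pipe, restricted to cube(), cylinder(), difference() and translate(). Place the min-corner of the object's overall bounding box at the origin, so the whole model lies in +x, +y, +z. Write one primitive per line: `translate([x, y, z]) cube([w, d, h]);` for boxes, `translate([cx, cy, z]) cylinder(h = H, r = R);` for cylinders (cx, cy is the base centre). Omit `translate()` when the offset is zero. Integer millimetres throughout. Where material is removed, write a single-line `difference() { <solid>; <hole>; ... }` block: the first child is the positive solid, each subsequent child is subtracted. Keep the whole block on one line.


difference() { translate([41, 41, 0]) cylinder(h = 1517, r = 41); translate([41, 41, 0]) cylinder(h = 1517, r = 32); }


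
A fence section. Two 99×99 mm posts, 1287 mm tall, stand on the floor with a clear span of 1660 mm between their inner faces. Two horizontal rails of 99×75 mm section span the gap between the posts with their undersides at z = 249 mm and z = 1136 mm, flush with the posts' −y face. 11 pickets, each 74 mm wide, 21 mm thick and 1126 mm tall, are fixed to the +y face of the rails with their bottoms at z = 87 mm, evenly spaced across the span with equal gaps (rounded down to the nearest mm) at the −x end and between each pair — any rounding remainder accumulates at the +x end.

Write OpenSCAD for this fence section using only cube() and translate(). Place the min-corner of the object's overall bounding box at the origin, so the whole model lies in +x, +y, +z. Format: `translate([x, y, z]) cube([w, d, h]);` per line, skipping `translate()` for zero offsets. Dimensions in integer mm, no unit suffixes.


cube([99, 99, 1287]);
translate([1759, 0, 0]) cube([99, 99, 1287]);
translate([99, 0, 249]) cube([1660, 99, 75]);
translate([99, 0, 1136]) cube([1660, 99, 75]);
translate([169, 99, 87]) cube([74, 21, 1126]);
translate([313, 99, 87]) cube([74, 21, 1126]);
translate([457, 99, 87]) cube([74, 21, 1126]);
translate([601, 99, 87]) cube([74, 21, 1126]);
translate([745, 99, 87]) cube([74, 21, 1126]);
translate([889, 99, 87]) cube([74, 21, 1126]);
translate([1033, 99, 87]) cube([74, 21, 1126]);
translate([1177, 99, 87]) cube([74, 21, 1126]);
translate([1321, 99, 87]) cube([74, 21, 1126]);
translate([1465, 99, 87]) cube([74, 21, 1126]);
translate([1609, 99, 87]) cube([74, 21, 1126]);


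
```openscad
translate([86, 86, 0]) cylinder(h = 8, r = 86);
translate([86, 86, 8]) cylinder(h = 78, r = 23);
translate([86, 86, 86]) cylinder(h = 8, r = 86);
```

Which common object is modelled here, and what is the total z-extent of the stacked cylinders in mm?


A spool. The overall height is 94 mm.

Three coaxial cylinders, large–small–large — a spool. Two 8 mm flanges and a 78 mm core give 8 + 78 + 8 = 94 mm.


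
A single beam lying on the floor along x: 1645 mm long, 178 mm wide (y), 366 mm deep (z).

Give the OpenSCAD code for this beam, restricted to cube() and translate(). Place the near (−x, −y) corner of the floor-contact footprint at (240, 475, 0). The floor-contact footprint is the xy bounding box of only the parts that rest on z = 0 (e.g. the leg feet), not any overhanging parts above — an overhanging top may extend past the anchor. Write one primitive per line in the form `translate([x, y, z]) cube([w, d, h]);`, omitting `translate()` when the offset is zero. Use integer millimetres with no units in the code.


translate([240, 475, 0]) cube([1645, 178, 366]);


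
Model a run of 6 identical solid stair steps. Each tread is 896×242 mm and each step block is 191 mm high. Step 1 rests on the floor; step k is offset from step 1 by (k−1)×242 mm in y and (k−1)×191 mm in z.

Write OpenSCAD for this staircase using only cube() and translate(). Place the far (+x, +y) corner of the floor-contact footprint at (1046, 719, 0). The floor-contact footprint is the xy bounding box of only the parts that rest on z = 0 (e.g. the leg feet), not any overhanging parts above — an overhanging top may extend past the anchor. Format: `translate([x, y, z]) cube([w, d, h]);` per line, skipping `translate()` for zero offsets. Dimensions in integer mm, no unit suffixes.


translate([150, 477, 0]) cube([896, 242, 191]);
translate([150, 719, 191]) cube([896, 242, 191]);
translate([150, 961, 382]) cube([896, 242, 191]);
translate([150, 1203, 573]) cube([896, 242, 191]);
translate([150, 1445, 764]) cube([896, 242, 191]);
translate([150, 1687, 955]) cube([896, 242, 191]);


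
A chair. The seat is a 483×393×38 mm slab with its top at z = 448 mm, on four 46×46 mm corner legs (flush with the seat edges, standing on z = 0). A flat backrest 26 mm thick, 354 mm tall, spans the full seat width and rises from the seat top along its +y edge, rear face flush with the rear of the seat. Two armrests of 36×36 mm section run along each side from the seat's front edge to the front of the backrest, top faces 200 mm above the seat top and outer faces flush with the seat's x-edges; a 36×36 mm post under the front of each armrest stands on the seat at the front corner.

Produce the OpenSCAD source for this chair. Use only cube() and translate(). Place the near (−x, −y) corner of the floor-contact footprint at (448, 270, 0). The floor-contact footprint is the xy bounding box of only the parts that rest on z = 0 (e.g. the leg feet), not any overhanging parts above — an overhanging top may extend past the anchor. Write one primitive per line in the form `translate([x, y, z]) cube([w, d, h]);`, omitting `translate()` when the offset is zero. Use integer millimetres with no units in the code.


translate([448, 270, 410]) cube([483, 393, 38]);
translate([448, 270, 0]) cube([46, 46, 410]);
translate([885, 270, 0]) cube([46, 46, 410]);
translate([448, 617, 0]) cube([46, 46, 410]);
translate([885, 617, 0]) cube([46, 46, 410]);
translate([448, 637, 448]) cube([483, 26, 354]);
translate([448, 270, 612]) cube([36, 367, 36]);
translate([895, 270, 612]) cube([36, 367, 36]);
translate([448, 270, 448]) cube([36, 36, 164]);
translate([895, 270, 448]) cube([36, 36, 164]);


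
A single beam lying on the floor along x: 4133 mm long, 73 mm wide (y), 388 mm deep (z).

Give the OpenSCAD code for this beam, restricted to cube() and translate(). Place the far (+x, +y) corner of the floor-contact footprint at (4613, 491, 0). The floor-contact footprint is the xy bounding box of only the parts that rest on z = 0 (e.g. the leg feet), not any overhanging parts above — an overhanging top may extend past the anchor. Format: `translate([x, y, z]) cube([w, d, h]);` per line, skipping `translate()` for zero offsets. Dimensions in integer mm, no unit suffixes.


translate([480, 418, 0]) cube([4133, 73, 388]);


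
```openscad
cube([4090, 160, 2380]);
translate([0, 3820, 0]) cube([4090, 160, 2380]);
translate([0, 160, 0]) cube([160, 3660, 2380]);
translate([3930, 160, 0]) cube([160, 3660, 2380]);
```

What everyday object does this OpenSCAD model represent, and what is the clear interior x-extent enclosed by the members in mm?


A house (or room) frame. The interior width is 3770 mm.

Four 2380 mm walls enclosing a rectangle with no floor or roof — a room or house frame. Outside width is 4090 mm and wall thickness is 160 mm, so the interior width is 4090 − 2 × 160 = 3770 mm.


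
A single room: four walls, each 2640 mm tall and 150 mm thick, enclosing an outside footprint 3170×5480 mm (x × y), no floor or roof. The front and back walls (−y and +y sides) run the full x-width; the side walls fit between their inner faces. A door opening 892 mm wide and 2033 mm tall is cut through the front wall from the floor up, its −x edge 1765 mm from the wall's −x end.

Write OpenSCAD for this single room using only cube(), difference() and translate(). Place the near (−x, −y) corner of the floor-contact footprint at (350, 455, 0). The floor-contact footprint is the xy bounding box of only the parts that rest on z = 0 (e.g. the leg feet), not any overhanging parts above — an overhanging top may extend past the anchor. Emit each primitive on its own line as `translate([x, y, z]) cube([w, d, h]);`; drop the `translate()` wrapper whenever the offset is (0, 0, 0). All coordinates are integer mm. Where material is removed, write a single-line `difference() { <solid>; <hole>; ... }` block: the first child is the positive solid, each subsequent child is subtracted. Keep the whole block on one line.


difference() { translate([350, 455, 0]) cube([3170, 150, 2640]); translate([2115, 455, 0]) cube([892, 150, 2033]); }
translate([350, 5785, 0]) cube([3170, 150, 2640]);
translate([350, 605, 0]) cube([150, 5180, 2640]);
translate([3370, 605, 0]) cube([150, 5180, 2640]);


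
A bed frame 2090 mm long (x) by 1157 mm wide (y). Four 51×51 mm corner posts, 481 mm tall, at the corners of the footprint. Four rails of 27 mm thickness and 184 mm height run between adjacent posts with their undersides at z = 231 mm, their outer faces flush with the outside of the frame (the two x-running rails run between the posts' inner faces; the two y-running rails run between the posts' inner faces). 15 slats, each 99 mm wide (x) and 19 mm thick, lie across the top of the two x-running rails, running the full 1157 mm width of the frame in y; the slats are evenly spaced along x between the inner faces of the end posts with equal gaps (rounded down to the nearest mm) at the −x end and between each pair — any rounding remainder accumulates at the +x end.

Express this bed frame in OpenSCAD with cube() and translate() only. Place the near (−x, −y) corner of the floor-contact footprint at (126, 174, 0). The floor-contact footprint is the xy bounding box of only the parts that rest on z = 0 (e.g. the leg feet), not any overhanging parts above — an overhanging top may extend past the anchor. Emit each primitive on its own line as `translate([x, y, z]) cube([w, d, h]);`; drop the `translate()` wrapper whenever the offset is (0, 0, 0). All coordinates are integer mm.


translate([126, 174, 0]) cube([51, 51, 481]);
translate([126, 1280, 0]) cube([51, 51, 481]);
translate([2165, 174, 0]) cube([51, 51, 481]);
translate([2165, 1280, 0]) cube([51, 51, 481]);
translate([177, 174, 231]) cube([1988, 27, 184]);
translate([177, 1304, 231]) cube([1988, 27, 184]);
translate([126, 225, 231]) cube([27, 1055, 184]);
translate([2189, 225, 231]) cube([27, 1055, 184]);
translate([208, 174, 415]) cube([99, 1157, 19]);
translate([338, 174, 415]) cube([99, 1157, 19]);
translate([468, 174, 415]) cube([99, 1157, 19]);
translate([598, 174, 415]) cube([99, 1157, 19]);
translate([728, 174, 415]) cube([99, 1157, 19]);
translate([858, 174, 415]) cube([99, 1157, 19]);
translate([988, 174, 415]) cube([99, 1157, 19]);
translate([1118, 174, 415]) cube([99, 1157, 19]);
translate([1248, 174, 415]) cube([99, 1157, 19]);
translate([1378, 174, 415]) cube([99, 1157, 19]);
translate([1508, 174, 415]) cube([99, 1157, 19]);
translate([1638, 174, 415]) cube([99, 1157, 19]);
translate([1768, 174, 415]) cube([99, 1157, 19]);
translate([1898, 174, 415]) cube([99, 1157, 19]);
translate([2028, 174, 415]) cube([99, 1157, 19]);


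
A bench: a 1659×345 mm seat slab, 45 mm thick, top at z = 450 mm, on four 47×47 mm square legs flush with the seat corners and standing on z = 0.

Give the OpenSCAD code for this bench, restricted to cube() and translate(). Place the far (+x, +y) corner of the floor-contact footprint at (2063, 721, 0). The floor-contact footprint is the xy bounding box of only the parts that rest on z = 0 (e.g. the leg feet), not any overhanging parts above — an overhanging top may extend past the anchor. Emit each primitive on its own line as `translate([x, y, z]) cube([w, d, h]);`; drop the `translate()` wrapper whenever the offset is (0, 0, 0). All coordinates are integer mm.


// leg_h = 450 − 45 = 405
translate([404, 376, 405]) cube([1659, 345, 45]);
translate([404, 376, 0]) cube([47, 47, 405]);
translate([404, 674, 0]) cube([47, 47, 405]);
translate([2016, 376, 0]) cube([47, 47, 405]);
translate([2016, 674, 0]) cube([47, 47, 405]);


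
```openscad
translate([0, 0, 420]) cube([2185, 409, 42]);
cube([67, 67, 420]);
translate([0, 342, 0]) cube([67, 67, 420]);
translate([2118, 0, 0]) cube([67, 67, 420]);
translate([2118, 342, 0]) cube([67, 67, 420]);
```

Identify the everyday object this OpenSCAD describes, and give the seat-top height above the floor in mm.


A bench. The seat-top height is 462 mm.

A long slab on four corner posts — a bench. The slab sits at z = 420 with thickness 42, so the top is 420 + 42 = 462 mm.


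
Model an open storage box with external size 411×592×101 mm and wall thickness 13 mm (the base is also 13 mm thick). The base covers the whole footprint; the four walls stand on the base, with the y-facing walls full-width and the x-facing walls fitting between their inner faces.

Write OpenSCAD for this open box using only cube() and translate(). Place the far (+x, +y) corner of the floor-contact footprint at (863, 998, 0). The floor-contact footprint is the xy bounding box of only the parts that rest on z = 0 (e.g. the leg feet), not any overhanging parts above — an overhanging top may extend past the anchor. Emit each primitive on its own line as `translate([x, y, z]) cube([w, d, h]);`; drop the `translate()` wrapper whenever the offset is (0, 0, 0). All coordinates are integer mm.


translate([452, 406, 0]) cube([411, 592, 13]);
translate([452, 406, 13]) cube([411, 13, 88]);
translate([452, 985, 13]) cube([411, 13, 88]);
translate([452, 419, 13]) cube([13, 566, 88]);
translate([850, 419, 13]) cube([13, 566, 88]);


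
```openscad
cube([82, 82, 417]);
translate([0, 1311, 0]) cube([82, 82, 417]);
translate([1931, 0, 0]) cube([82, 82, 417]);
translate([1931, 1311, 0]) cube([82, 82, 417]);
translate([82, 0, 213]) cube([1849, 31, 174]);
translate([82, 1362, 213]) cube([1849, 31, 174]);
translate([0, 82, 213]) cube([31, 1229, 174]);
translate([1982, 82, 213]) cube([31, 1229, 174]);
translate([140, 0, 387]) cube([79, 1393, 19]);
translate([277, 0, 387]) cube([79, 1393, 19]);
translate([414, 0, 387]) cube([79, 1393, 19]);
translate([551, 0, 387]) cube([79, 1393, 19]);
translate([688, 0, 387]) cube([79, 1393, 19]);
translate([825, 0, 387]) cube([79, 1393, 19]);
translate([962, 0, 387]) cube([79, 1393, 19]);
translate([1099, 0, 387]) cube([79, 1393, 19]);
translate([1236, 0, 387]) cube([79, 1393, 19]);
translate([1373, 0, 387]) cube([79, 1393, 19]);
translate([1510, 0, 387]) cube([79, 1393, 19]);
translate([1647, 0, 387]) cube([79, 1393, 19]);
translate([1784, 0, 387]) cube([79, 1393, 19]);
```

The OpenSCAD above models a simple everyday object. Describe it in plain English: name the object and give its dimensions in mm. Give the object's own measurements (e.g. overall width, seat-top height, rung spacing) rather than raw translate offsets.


A bed frame 2013 mm long (x) by 1393 mm wide (y). Four 82×82 mm corner posts, 417 mm tall, at the corners of the footprint. Four rails of 31 mm thickness and 174 mm height run between adjacent posts with their undersides at z = 213 mm, their outer faces flush with the outside of the frame (the two x-running rails run between the posts' inner faces; the two y-running rails run between the posts' inner faces). 13 slats, each 79 mm wide (x) and 19 mm thick, lie across the top of the two x-running rails, running the full 1393 mm width of the frame in y; along x they sit between the end posts with a 58 mm gap after the −x posts and between neighbouring slats, leaving 68 mm before the +x posts.


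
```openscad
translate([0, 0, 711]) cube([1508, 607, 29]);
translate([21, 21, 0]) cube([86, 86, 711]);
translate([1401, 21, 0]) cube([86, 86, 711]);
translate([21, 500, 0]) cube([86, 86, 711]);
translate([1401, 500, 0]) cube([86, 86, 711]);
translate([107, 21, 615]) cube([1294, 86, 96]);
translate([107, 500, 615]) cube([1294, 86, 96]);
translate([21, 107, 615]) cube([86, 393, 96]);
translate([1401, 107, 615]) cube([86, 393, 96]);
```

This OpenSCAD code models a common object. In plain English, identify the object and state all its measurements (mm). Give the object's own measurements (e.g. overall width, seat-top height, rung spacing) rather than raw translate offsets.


A table: top 1508 mm (x) × 607 mm (y), 29 mm thick, upper face at z = 740 mm, on four 86×86 mm square legs, each inset 21 mm from the nearest pair of top edges from z = 0 to the bottom of the top. Four apron rails, 86 mm thick and 96 mm tall, run between adjacent legs with their top edges flush with the underside of the top and their outer faces flush with the legs' outer faces.


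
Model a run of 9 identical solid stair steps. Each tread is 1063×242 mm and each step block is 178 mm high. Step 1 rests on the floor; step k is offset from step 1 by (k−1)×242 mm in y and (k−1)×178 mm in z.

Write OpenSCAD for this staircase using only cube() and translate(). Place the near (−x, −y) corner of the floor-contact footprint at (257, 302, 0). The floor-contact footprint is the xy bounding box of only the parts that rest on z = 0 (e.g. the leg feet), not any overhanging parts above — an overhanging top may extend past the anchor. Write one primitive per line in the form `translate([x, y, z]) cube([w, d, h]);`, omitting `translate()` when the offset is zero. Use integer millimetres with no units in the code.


translate([257, 302, 0]) cube([1063, 242, 178]);
translate([257, 544, 178]) cube([1063, 242, 178]);
translate([257, 786, 356]) cube([1063, 242, 178]);
translate([257, 1028, 534]) cube([1063, 242, 178]);
translate([257, 1270, 712]) cube([1063, 242, 178]);
translate([257, 1512, 890]) cube([1063, 242, 178]);
translate([257, 1754, 1068]) cube([1063, 242, 178]);
translate([257, 1996, 1246]) cube([1063, 242, 178]);
translate([257, 2238, 1424]) cube([1063, 242, 178]);


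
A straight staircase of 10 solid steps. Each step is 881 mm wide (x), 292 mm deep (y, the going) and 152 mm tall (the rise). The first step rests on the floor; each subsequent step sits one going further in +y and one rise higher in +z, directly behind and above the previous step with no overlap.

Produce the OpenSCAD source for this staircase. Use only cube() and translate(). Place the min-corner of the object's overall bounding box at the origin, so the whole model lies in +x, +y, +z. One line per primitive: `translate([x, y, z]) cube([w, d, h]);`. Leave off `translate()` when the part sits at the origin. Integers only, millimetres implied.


cube([881, 292, 152]);
translate([0, 292, 152]) cube([881, 292, 152]);
translate([0, 584, 304]) cube([881, 292, 152]);
translate([0, 876, 456]) cube([881, 292, 152]);
translate([0, 1168, 608]) cube([881, 292, 152]);
translate([0, 1460, 760]) cube([881, 292, 152]);
translate([0, 1752, 912]) cube([881, 292, 152]);
translate([0, 2044, 1064]) cube([881, 292, 152]);
translate([0, 2336, 1216]) cube([881, 292, 152]);
translate([0, 2628, 1368]) cube([881, 292, 152]);


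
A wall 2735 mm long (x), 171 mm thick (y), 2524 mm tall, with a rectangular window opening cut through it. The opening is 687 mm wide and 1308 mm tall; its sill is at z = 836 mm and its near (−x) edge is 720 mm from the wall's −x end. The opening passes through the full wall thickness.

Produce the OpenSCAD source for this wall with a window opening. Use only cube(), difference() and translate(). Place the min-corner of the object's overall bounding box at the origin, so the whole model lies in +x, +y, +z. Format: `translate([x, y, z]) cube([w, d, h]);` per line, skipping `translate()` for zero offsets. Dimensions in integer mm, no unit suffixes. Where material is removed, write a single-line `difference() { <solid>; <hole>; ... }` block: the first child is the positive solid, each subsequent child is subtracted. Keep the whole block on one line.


difference() { cube([2735, 171, 2524]); translate([720, 0, 836]) cube([687, 171, 1308]); }


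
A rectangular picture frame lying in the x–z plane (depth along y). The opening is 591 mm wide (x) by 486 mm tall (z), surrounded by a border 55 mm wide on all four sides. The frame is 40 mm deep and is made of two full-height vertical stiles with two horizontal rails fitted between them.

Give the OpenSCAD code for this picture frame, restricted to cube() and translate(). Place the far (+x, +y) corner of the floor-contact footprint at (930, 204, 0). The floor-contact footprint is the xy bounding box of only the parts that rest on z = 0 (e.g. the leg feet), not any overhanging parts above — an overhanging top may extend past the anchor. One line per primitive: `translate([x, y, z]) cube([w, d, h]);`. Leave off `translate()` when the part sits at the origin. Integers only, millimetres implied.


translate([229, 164, 0]) cube([55, 40, 596]);
translate([875, 164, 0]) cube([55, 40, 596]);
translate([284, 164, 0]) cube([591, 40, 55]);
translate([284, 164, 541]) cube([591, 40, 55]);


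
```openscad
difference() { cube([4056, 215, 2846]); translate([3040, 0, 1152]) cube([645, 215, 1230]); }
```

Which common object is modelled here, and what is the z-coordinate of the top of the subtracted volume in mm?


A wall with a window opening. The window head height is 2382 mm.

A wall with a rectangular opening subtracted — a window. Sill at z = 1152, opening 1230 mm tall, so the head is at 1152 + 1230 = 2382 mm.


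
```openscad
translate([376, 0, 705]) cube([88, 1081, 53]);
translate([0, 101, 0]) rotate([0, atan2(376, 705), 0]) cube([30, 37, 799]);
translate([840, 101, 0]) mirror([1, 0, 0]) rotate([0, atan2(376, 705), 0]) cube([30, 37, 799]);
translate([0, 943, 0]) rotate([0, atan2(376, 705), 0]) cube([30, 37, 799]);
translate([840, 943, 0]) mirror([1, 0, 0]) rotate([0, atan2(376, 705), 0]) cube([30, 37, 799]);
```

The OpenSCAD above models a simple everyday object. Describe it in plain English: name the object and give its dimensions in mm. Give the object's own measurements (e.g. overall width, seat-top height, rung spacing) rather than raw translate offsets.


A sawhorse. A 88×1081×53 mm beam (x, y, z) sits on two A-frame leg pairs. Each pair is two raked legs of 30×37 mm section (37 mm along y) splaying symmetrically in x. Each leg rises 705 mm vertically over 376 mm of horizontal reach and is 799 mm long along its own axis. Every leg's outer bottom edge rests on the floor and its outer top edge meets a bottom edge of the beam — the left legs (tilting toward +x) meet the beam's −x bottom edge, the right legs (their mirror images, tilting toward −x) meet its +x bottom edge — so the leg tops tuck under the beam, the beam's underside is 705 mm above the floor, and the feet are 840 mm apart outside-to-outside with the beam centred between them. The two leg pairs are set in 101 mm from either end of the beam.
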